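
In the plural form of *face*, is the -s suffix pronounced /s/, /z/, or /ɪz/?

The stem *face* ends in a sibilant (/s, z, ʃ, ʒ, tʃ, dʒ/).
The plural suffix surfaces as /ɪz/ after sibilants, /s/ after other voiceless consonants, and /z/ after other voiced sounds.
So the plural -s on *face* is pronounced /ɪz/.

/ɪz/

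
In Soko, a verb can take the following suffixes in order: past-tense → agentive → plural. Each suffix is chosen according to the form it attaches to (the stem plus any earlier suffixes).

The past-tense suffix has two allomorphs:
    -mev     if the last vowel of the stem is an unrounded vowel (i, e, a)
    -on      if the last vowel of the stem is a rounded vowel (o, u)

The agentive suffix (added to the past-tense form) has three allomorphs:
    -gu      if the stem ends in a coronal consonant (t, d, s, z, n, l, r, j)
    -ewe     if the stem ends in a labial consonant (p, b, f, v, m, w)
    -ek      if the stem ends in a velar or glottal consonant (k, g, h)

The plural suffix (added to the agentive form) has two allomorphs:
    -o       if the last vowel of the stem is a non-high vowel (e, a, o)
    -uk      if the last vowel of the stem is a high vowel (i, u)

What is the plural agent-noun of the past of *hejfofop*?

hejfofoponguuk

The last vowel of *hejfofop* is /o/, which is a rounded vowel, so the past-tense suffix is -on, giving *hejfofopon*.
The past-tense form *hejfofopon*: final consonant = /n/, coronal → -gu → *hejfofopongu*.
Since the last vowel of the agentive form *hejfofopongu* is /u/ (a high vowel), it takes -uk, giving *hejfofoponguuk*.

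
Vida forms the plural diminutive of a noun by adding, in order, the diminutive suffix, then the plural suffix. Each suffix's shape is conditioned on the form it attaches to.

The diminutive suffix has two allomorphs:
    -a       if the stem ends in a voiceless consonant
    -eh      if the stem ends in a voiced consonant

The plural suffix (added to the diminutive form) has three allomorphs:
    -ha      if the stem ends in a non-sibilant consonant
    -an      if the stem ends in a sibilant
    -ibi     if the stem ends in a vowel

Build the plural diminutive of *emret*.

emretaibi

Since the final consonant of *emret* is /t/ (voiceless), it takes -a, giving *emreta*.
The diminutive form *emreta* — final sound /a/ (a vowel) → -ibi → *emretaibi*.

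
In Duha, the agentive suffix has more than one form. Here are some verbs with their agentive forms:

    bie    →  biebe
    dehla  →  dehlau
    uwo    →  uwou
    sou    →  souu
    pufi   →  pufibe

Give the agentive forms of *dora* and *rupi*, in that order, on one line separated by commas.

The pattern is front/back vowel harmony: -be when the last vowel of the stem is a front vowel (*bie*, *pufi*); -u when the last vowel of the stem is a back vowel (*dehla*, *uwo*, *sou*).
*dora*: last vowel = /a/, a back vowel → -u → *dorau*.
*rupi* — last vowel /i/ (a front vowel) → -be → *rupibe*.

dorau, rupibe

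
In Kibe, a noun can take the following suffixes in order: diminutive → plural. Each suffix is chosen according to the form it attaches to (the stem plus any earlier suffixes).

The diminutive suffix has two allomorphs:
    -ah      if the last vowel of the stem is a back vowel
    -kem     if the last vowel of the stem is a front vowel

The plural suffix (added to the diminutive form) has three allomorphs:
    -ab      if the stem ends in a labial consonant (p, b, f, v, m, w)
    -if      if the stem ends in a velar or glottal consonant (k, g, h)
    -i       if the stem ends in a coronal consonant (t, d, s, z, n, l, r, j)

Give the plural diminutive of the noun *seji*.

The last vowel of *seji* is /i/, which is a front vowel, so the diminutive suffix is -kem, giving *sejikem*.
The diminutive form *sejikem* — final consonant /m/ (labial) → -ab → *sejikemab*.

sejikemab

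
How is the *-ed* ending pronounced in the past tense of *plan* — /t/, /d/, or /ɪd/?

The stem *plan* ends in a voiced sound other than /d/.
The -ed suffix is realized as /ɪd/ after /t, d/; as /t/ after other voiceless consonants; and as /d/ after other voiced sounds.
So -ed on *plan* is pronounced /d/.

/d/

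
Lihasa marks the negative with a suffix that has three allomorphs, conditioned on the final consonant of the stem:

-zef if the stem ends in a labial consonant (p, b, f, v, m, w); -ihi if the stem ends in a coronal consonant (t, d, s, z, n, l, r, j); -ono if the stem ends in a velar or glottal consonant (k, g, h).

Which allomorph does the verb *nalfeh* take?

The final consonant of *nalfeh* is /h/, which is velar/glottal, so the suffix is -ono.

-ono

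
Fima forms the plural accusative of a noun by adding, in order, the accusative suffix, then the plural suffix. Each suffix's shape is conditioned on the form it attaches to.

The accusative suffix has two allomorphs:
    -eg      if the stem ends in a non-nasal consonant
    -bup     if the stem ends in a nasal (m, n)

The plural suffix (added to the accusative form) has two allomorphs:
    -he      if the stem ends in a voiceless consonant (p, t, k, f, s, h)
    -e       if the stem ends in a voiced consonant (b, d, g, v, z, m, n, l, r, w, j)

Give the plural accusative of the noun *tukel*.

tukelege

The final consonant of *tukel* is /l/, which is non-nasal, so the accusative suffix is -eg, giving *tukeleg*.
The final consonant of the accusative form *tukeleg* is /g/, which is voiced, so the plural suffix is -e, giving *tukelege*.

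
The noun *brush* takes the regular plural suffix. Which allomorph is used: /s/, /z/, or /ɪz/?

The stem *brush* ends in a sibilant (/s, z, ʃ, ʒ, tʃ, dʒ/).
The plural suffix surfaces as /ɪz/ after sibilants, /s/ after other voiceless consonants, and /z/ after other voiced sounds.
So the plural -s on *brush* is pronounced /ɪz/.

/ɪz/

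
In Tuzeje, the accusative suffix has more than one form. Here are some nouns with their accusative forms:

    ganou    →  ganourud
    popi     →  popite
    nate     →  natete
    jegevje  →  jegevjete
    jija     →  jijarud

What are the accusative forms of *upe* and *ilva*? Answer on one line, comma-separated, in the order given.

upete, ilvarud

Looking at the last vowel of each stem: -te when the last vowel of the stem is a front vowel (*popi*, *nate*, *jegevje*); -rud when the last vowel of the stem is a back vowel (*ganou*, *jija*).
*upe* — last vowel /e/ (a front vowel) → -te → *upete*.
The last vowel of *ilva* is /a/, which is a back vowel, so the suffix is -rud, giving *ilvarud*.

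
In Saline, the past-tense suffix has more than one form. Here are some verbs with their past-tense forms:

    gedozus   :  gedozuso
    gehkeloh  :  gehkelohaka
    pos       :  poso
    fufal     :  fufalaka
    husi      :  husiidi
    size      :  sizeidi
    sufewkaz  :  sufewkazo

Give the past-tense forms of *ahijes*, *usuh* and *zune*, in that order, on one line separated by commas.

ahijeso, usuhaka, zuneidi

The suffix is conditioned by the final sound: -o when the stem ends in a sibilant (*gedozus*, *pos*, *sufewkaz*); -aka when the stem ends in a non-sibilant consonant (*gehkeloh*, *fufal*); -idi when the stem ends in a vowel (*husi*, *size*).
*ahijes*: final sound = /s/, a sibilant → -o → *ahijeso*.
*usuh*: final sound = /h/, a non-sibilant consonant → -aka → *usuhaka*.
Since the final sound of *zune* is /e/ (a vowel), it takes -idi, giving *zuneidi*.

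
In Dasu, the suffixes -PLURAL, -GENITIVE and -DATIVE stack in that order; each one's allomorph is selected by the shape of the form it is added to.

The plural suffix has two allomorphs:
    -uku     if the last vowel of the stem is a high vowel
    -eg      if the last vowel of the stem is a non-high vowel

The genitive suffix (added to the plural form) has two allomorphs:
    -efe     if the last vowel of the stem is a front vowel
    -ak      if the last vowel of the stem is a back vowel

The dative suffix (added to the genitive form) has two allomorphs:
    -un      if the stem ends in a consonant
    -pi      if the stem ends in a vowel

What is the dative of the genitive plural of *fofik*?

fofikukuakun

*fofik* — last vowel /i/ (a high vowel) → -uku → *fofikuku*.
The plural form *fofikuku*: last vowel = /u/, a back vowel → -ak → *fofikukuak*.
The genitive form *fofikukuak* — final sound /k/ (a consonant) → -un → *fofikukuakun*.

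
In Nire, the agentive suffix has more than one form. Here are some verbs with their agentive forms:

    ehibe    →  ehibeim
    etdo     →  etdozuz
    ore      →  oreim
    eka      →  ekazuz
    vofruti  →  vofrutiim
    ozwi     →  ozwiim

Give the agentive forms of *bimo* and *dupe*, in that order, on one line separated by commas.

The suffix is conditioned by the last vowel: -im when the last vowel of the stem is a front vowel (*ehibe*, *ore*, *vofruti*, *ozwi*); -zuz when the last vowel of the stem is a back vowel (*etdo*, *eka*).
*bimo*: last vowel = /o/, a back vowel → -zuz → *bimozuz*.
*dupe* — last vowel /e/ (a front vowel) → -im → *dupeim*.

bimozuz, dupeim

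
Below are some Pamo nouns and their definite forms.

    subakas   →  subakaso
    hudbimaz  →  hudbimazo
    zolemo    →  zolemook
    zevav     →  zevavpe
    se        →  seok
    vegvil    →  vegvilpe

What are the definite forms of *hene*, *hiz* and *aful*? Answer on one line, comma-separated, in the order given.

heneok, hizo, afulpe

Looking at the final sound of each stem: -o when the stem ends in a sibilant (*subakas*, *hudbimaz*); -pe when the stem ends in a non-sibilant consonant (*zevav*, *vegvil*); -ok when the stem ends in a vowel (*zolemo*, *se*).
Since the final sound of *hene* is /e/ (a vowel), it takes -ok, giving *heneok*.
Since the final sound of *hiz* is /z/ (a sibilant), it takes -o, giving *hizo*.
The final sound of *aful* is /l/, which is a non-sibilant consonant, so the suffix is -pe, giving *afulpe*.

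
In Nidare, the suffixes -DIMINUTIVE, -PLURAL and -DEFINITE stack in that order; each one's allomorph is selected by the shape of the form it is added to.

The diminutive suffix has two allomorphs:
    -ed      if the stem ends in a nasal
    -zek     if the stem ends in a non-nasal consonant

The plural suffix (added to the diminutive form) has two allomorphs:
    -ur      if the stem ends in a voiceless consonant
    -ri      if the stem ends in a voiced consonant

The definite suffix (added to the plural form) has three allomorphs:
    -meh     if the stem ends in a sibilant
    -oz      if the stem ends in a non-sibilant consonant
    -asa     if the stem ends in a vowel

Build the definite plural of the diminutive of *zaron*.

zaronedriasa

*zaron* — final consonant /n/ (a nasal) → -ed → *zaroned*.
Since the final consonant of the diminutive form *zaroned* is /d/ (voiced), it takes -ri, giving *zaronedri*.
The final sound of the plural form *zaronedri* is /i/, which is a vowel, so the definite suffix is -asa, giving *zaronedriasa*.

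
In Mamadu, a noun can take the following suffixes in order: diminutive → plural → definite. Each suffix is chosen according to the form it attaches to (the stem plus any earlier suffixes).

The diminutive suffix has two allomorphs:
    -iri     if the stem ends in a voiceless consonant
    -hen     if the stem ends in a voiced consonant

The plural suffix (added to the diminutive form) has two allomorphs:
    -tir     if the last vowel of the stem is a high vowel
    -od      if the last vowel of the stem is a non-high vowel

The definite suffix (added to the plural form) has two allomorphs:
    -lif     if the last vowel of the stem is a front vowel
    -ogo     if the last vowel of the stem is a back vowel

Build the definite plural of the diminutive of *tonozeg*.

The final consonant of *tonozeg* is /g/, which is voiced, so the diminutive suffix is -hen, giving *tonozeghen*.
The diminutive form *tonozeghen*: last vowel = /e/, a non-high vowel → -od → *tonozeghenod*.
The plural form *tonozeghenod*: last vowel = /o/, a back vowel → -ogo → *tonozeghenodogo*.

tonozeghenodogo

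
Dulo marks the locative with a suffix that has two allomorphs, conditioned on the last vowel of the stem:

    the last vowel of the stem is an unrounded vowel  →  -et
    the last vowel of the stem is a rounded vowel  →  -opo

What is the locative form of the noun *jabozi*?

jaboziet

*jabozi* — last vowel /i/ (an unrounded vowel) → -et → *jaboziet*.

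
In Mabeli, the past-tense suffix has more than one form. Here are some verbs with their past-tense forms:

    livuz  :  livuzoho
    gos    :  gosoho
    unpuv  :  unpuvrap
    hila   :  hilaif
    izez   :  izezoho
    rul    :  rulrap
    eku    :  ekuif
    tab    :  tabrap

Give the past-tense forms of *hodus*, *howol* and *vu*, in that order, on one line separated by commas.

The pattern is sibilance of the final sound: -oho when the stem ends in a sibilant (*livuz*, *gos*, *izez*); -rap when the stem ends in a non-sibilant consonant (*unpuv*, *rul*, *tab*); -if when the stem ends in a vowel (*hila*, *eku*).
The final sound of *hodus* is /s/, which is a sibilant, so the suffix is -oho, giving *hodusoho*.
*howol*: final sound = /l/, a non-sibilant consonant → -rap → *howolrap*.
Since the final sound of *vu* is /u/ (a vowel), it takes -if, giving *vuif*.

hodusoho, howolrap, vuif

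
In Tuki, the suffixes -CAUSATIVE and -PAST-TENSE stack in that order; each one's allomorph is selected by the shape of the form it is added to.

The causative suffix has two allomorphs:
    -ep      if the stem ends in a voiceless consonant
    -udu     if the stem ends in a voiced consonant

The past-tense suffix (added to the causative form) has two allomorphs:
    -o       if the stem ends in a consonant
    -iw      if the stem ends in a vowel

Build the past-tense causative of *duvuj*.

*duvuj* — final consonant /j/ (voiced) → -udu → *duvujudu*.
The causative form *duvujudu* — final sound /u/ (a vowel) → -iw → *duvujuduiw*.

duvujuduiw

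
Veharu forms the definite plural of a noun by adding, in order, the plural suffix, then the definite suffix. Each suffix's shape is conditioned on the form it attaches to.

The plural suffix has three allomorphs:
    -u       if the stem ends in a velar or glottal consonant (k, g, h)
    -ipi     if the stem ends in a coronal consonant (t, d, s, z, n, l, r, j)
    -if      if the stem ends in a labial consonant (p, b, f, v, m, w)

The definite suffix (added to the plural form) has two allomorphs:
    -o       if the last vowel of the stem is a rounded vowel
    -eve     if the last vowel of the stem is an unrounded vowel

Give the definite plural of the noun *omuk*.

The final consonant of *omuk* is /k/, which is velar/glottal, so the plural suffix is -u, giving *omuku*.
The plural form *omuku* — last vowel /u/ (a rounded vowel) → -o → *omukuo*.

omukuo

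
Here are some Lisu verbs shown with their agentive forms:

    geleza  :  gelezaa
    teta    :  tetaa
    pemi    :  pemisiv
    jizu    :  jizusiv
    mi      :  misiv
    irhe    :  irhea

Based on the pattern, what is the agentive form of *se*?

sea

The alternation tracks the last vowel of the stem — -siv when the last vowel of the stem is a high vowel (*pemi*, *jizu*, *mi*); -a when the last vowel of the stem is a non-high vowel (*geleza*, *teta*, *irhe*).
*se* — last vowel /e/ (a non-high vowel) → -a → *sea*.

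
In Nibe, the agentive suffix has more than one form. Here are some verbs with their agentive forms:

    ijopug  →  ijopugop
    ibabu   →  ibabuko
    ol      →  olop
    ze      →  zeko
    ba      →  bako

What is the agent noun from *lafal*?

The pattern is consonant vs. vowel: -op when the stem ends in a consonant (*ijopug*, *ol*); -ko when the stem ends in a vowel (*ibabu*, *ze*, *ba*).
*lafal*: final sound = /l/, a consonant → -op → *lafalop*.

lafalop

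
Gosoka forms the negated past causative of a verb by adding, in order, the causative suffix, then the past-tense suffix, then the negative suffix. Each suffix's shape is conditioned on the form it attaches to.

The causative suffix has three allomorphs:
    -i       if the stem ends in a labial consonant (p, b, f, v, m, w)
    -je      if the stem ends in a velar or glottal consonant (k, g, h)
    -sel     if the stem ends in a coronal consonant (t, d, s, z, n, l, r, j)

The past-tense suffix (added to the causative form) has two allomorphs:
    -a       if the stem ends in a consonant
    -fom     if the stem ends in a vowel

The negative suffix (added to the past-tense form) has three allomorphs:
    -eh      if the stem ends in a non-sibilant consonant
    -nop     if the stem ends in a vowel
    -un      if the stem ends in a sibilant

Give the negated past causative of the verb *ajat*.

*ajat* — final consonant /t/ (coronal) → -sel → *ajatsel*.
The final sound of the causative form *ajatsel* is /l/, which is a consonant, so the past-tense suffix is -a, giving *ajatsela*.
The final sound of the past-tense form *ajatsela* is /a/, which is a vowel, so the negative suffix is -nop, giving *ajatselanop*.

ajatselanop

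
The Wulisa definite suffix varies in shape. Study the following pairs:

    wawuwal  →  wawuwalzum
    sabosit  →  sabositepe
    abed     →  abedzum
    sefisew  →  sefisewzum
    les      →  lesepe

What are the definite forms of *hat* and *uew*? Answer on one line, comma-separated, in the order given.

The suffix is conditioned by the final consonant: -epe when the stem ends in a voiceless consonant (*sabosit*, *les*); -zum when the stem ends in a voiced consonant (*wawuwal*, *abed*, *sefisew*).
*hat*: final consonant = /t/, voiceless → -epe → *hatepe*.
The final consonant of *uew* is /w/, which is voiced, so the suffix is -zum, giving *uewzum*.

hatepe, uewzum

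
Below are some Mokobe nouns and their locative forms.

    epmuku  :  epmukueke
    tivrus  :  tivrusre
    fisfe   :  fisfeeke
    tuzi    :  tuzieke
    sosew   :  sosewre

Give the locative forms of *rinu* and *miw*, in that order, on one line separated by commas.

rinueke, miwre

The suffix is conditioned by the final sound: -re when the stem ends in a consonant (*tivrus*, *sosew*); -eke when the stem ends in a vowel (*epmuku*, *fisfe*, *tuzi*).
*rinu*: final sound = /u/, a vowel → -eke → *rinueke*.
*miw* — final sound /w/ (a consonant) → -re → *miwre*.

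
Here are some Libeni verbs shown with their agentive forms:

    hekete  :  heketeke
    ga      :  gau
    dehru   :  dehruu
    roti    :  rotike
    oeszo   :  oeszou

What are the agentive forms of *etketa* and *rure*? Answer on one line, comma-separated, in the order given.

The pattern is front/back vowel harmony: -ke when the last vowel of the stem is a front vowel (*hekete*, *roti*); -u when the last vowel of the stem is a back vowel (*ga*, *dehru*, *oeszo*).
*etketa*: last vowel = /a/, a back vowel → -u → *etketau*.
The last vowel of *rure* is /e/, which is a front vowel, so the suffix is -ke, giving *rureke*.

etketau, rureke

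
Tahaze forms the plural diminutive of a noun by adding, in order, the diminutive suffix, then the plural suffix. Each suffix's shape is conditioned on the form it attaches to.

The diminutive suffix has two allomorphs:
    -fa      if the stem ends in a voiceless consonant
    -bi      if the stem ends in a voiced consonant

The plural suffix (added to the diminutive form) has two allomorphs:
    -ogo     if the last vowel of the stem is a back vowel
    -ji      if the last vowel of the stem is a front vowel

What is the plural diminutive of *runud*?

runudbiji

*runud* — final consonant /d/ (voiced) → -bi → *runudbi*.
The diminutive form *runudbi*: last vowel = /i/, a front vowel → -ji → *runudbiji*.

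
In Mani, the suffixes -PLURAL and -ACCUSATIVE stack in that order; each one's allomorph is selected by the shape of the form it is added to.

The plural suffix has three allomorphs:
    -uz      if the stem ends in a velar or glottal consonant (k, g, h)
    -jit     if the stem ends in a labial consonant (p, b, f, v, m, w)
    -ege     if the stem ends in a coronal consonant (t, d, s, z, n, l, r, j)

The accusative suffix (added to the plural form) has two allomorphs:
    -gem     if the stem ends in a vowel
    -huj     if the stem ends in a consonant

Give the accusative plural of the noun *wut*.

*wut* — final consonant /t/ (coronal) → -ege → *wutege*.
Since the final sound of the plural form *wutege* is /e/ (a vowel), it takes -gem, giving *wutegegem*.

wutegegem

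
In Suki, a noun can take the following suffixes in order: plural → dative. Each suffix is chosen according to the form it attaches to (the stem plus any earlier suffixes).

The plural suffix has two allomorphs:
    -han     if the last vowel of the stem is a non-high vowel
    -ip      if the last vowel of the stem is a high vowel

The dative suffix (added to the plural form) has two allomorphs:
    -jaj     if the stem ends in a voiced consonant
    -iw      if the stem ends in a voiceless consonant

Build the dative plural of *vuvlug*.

The last vowel of *vuvlug* is /u/, which is a high vowel, so the plural suffix is -ip, giving *vuvlugip*.
The final consonant of the plural form *vuvlugip* is /p/, which is voiceless, so the dative suffix is -iw, giving *vuvlugipiw*.

vuvlugipiw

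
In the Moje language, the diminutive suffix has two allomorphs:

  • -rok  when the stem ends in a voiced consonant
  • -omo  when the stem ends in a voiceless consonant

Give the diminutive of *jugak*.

The final consonant of *jugak* is /k/, which is voiceless, so the suffix is -omo, giving *jugakomo*.

jugakomo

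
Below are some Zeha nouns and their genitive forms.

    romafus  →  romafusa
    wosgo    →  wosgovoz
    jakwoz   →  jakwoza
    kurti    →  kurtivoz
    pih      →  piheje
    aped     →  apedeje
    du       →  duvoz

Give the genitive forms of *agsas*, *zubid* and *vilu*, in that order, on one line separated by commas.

The pattern is sibilance of the final sound: -a when the stem ends in a sibilant (*romafus*, *jakwoz*); -eje when the stem ends in a non-sibilant consonant (*pih*, *aped*); -voz when the stem ends in a vowel (*wosgo*, *kurti*, *du*).
*agsas* — final sound /s/ (a sibilant) → -a → *agsasa*.
The final sound of *zubid* is /d/, which is a non-sibilant consonant, so the suffix is -eje, giving *zubideje*.
The final sound of *vilu* is /u/, which is a vowel, so the suffix is -voz, giving *viluvoz*.

agsasa, zubideje, viluvoz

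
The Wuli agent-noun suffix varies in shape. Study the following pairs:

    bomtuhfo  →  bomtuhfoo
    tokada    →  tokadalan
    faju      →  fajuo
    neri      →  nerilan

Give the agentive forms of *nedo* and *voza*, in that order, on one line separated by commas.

The pattern is rounding harmony: -o when the last vowel of the stem is a rounded vowel (*bomtuhfo*, *faju*); -lan when the last vowel of the stem is an unrounded vowel (*tokada*, *neri*).
The last vowel of *nedo* is /o/, which is a rounded vowel, so the suffix is -o, giving *nedoo*.
The last vowel of *voza* is /a/, which is an unrounded vowel, so the suffix is -lan, giving *vozalan*.

nedoo, vozalan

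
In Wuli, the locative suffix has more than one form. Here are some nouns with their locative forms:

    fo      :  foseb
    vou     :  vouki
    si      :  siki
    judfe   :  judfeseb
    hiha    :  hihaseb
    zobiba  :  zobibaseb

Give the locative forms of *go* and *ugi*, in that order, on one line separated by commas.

The suffix is conditioned by the last vowel: -ki when the last vowel of the stem is a high vowel (*vou*, *si*); -seb when the last vowel of the stem is a non-high vowel (*fo*, *judfe*, *hiha*, *zobiba*).
*go*: last vowel = /o/, a non-high vowel → -seb → *goseb*.
The last vowel of *ugi* is /i/, which is a high vowel, so the suffix is -ki, giving *ugiki*.

goseb, ugiki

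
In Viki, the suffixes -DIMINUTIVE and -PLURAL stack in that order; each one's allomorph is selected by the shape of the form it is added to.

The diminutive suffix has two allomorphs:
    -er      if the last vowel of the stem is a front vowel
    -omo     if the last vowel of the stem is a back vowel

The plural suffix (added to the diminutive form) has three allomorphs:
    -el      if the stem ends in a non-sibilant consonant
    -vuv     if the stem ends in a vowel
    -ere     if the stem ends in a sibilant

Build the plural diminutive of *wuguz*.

wuguzomovuv

*wuguz* — last vowel /u/ (a back vowel) → -omo → *wuguzomo*.
The diminutive form *wuguzomo*: final sound = /o/, a vowel → -vuv → *wuguzomovuv*.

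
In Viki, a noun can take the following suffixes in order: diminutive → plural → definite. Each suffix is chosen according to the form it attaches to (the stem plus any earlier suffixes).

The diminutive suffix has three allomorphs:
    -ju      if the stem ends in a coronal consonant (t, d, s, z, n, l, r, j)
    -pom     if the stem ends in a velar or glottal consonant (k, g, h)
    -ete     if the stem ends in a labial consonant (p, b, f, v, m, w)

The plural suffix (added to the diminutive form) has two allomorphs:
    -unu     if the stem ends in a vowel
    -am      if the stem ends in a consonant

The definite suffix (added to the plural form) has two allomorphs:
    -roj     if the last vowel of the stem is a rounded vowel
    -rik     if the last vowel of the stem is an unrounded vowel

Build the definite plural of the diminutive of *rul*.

ruljuunuroj

*rul*: final consonant = /l/, coronal → -ju → *rulju*.
Since the final sound of the diminutive form *rulju* is /u/ (a vowel), it takes -unu, giving *ruljuunu*.
The last vowel of the plural form *ruljuunu* is /u/, which is a rounded vowel, so the definite suffix is -roj, giving *ruljuunuroj*.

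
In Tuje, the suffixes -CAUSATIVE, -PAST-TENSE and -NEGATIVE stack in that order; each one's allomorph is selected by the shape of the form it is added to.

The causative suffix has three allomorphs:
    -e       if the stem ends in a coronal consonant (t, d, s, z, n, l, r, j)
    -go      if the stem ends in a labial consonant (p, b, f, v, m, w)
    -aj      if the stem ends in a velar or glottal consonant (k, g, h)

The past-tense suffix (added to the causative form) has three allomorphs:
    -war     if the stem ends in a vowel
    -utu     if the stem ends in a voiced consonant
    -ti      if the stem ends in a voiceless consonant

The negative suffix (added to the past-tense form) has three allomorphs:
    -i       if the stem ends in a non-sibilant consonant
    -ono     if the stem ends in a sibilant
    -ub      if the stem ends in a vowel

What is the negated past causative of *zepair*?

Since the final consonant of *zepair* is /r/ (coronal), it takes -e, giving *zepaire*.
The final sound of the causative form *zepaire* is /e/, which is a vowel, so the past-tense suffix is -war, giving *zepairewar*.
The past-tense form *zepairewar* — final sound /r/ (a non-sibilant consonant) → -i → *zepairewari*.

zepairewari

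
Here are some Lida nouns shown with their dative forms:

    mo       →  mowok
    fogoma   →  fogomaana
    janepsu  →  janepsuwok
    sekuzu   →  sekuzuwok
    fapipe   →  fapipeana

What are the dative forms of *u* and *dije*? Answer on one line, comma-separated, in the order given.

The alternation tracks the last vowel of the stem — -wok when the last vowel of the stem is a rounded vowel (*mo*, *janepsu*, *sekuzu*); -ana when the last vowel of the stem is an unrounded vowel (*fogoma*, *fapipe*).
Since the last vowel of *u* is /u/ (a rounded vowel), it takes -wok, giving *uwok*.
*dije*: last vowel = /e/, an unrounded vowel → -ana → *dijeana*.

uwok, dijeana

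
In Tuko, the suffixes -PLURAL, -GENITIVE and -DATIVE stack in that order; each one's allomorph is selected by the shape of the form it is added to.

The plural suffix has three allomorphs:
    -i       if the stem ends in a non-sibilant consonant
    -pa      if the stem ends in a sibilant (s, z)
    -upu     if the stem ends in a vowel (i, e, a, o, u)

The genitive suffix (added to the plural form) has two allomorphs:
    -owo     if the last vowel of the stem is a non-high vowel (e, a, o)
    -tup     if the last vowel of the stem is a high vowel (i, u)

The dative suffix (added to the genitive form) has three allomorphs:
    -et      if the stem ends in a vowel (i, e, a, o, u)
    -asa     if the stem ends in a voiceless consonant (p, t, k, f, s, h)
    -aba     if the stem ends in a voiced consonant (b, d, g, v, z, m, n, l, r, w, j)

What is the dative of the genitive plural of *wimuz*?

wimuzpaowoet

Since the final sound of *wimuz* is /z/ (a sibilant), it takes -pa, giving *wimuzpa*.
The plural form *wimuzpa* — last vowel /a/ (a non-high vowel) → -owo → *wimuzpaowo*.
The final sound of the genitive form *wimuzpaowo* is /o/, which is a vowel, so the dative suffix is -et, giving *wimuzpaowoet*.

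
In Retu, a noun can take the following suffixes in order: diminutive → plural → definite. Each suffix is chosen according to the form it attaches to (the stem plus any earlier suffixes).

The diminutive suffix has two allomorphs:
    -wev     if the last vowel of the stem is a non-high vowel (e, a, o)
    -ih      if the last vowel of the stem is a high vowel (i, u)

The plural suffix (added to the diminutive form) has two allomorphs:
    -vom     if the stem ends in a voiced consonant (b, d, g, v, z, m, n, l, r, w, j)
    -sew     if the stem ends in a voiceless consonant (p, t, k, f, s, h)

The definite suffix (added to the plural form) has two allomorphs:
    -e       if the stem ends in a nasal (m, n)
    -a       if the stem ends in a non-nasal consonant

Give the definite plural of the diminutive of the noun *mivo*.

mivowevvome

*mivo* — last vowel /o/ (a non-high vowel) → -wev → *mivowev*.
The diminutive form *mivowev* — final consonant /v/ (voiced) → -vom → *mivowevvom*.
The final consonant of the plural form *mivowevvom* is /m/, which is a nasal, so the definite suffix is -e, giving *mivowevvome*.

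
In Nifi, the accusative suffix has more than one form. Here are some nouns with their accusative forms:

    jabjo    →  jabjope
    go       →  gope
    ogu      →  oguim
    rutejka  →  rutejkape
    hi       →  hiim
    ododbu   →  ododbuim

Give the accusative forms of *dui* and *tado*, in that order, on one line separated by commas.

duiim, tadope

The alternation tracks the last vowel of the stem — -im when the last vowel of the stem is a high vowel (*ogu*, *hi*, *ododbu*); -pe when the last vowel of the stem is a non-high vowel (*jabjo*, *go*, *rutejka*).
*dui*: last vowel = /i/, a high vowel → -im → *duiim*.
*tado*: last vowel = /o/, a non-high vowel → -pe → *tadope*.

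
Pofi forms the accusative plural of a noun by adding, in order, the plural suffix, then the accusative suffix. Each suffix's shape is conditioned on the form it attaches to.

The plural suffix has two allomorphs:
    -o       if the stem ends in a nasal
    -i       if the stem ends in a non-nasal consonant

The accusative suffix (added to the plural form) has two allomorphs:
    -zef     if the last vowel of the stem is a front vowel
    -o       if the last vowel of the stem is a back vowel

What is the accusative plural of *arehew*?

The final consonant of *arehew* is /w/, which is non-nasal, so the plural suffix is -i, giving *arehewi*.
The plural form *arehewi* — last vowel /i/ (a front vowel) → -zef → *arehewizef*.

arehewizef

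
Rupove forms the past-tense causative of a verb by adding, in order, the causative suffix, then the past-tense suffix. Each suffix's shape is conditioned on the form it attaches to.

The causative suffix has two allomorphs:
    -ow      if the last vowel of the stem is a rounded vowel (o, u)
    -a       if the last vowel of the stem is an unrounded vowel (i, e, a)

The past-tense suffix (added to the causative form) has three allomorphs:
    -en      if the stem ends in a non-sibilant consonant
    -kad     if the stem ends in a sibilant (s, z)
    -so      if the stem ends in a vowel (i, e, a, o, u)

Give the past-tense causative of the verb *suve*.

*suve*: last vowel = /e/, an unrounded vowel → -a → *suvea*.
The final sound of the causative form *suvea* is /a/, which is a vowel, so the past-tense suffix is -so, giving *suveaso*.

suveaso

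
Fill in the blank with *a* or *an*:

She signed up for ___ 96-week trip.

The indefinite article is chosen by the initial *sound* of the following word, not its spelling.
The number *96* is spoken "ninety-…", beginning with /ˈnaɪnti/ — a consonant sound.
So the article is *a*: She signed up for a 96-week trip.

a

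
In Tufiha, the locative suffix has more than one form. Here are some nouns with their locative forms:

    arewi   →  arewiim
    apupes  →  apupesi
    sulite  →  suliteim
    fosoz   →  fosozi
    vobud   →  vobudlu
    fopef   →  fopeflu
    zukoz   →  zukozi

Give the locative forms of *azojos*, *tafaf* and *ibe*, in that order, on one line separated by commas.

The alternation tracks the final sound of the stem — -i when the stem ends in a sibilant (*apupes*, *fosoz*, *zukoz*); -lu when the stem ends in a non-sibilant consonant (*vobud*, *fopef*); -im when the stem ends in a vowel (*arewi*, *sulite*).
The final sound of *azojos* is /s/, which is a sibilant, so the suffix is -i, giving *azojosi*.
*tafaf* — final sound /f/ (a non-sibilant consonant) → -lu → *tafaflu*.
Since the final sound of *ibe* is /e/ (a vowel), it takes -im, giving *ibeim*.

azojosi, tafaflu, ibeim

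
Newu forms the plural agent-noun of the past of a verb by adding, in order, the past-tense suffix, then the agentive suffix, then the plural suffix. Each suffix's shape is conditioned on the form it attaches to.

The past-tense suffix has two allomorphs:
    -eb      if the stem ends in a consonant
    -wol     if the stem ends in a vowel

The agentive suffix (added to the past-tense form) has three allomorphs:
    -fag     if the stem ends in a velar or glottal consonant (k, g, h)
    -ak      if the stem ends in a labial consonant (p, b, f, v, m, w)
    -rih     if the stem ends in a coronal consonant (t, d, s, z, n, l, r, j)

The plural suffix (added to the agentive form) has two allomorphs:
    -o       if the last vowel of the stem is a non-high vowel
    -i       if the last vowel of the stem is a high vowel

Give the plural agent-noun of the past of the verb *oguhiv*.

*oguhiv* — final sound /v/ (a consonant) → -eb → *oguhiveb*.
The final consonant of the past-tense form *oguhiveb* is /b/, which is labial, so the agentive suffix is -ak, giving *oguhivebak*.
The agentive form *oguhivebak*: last vowel = /a/, a non-high vowel → -o → *oguhivebako*.

oguhivebako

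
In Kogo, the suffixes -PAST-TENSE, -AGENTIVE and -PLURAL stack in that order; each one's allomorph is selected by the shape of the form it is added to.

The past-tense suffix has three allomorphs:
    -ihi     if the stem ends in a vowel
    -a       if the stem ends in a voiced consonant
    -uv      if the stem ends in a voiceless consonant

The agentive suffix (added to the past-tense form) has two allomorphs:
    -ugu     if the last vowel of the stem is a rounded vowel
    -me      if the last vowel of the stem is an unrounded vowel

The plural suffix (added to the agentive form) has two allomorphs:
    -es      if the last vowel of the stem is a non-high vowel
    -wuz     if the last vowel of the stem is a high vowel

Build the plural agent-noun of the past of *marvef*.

Since the final sound of *marvef* is /f/ (a voiceless consonant), it takes -uv, giving *marvefuv*.
The past-tense form *marvefuv*: last vowel = /u/, a rounded vowel → -ugu → *marvefuvugu*.
The last vowel of the agentive form *marvefuvugu* is /u/, which is a high vowel, so the plural suffix is -wuz, giving *marvefuvuguwuz*.

marvefuvuguwuz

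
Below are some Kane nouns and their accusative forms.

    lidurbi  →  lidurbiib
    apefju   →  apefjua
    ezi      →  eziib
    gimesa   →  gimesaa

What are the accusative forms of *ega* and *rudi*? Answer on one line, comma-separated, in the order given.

The suffix is conditioned by the last vowel: -ib when the last vowel of the stem is a front vowel (*lidurbi*, *ezi*); -a when the last vowel of the stem is a back vowel (*apefju*, *gimesa*).
*ega* — last vowel /a/ (a back vowel) → -a → *egaa*.
The last vowel of *rudi* is /i/, which is a front vowel, so the suffix is -ib, giving *rudiib*.

egaa, rudiib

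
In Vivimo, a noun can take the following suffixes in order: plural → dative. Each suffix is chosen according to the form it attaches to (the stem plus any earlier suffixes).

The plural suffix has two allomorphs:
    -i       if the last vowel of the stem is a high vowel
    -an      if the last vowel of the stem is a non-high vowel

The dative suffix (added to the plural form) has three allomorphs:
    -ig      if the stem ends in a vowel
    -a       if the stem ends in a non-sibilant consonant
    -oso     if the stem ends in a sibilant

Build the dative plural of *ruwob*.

ruwobana

*ruwob*: last vowel = /o/, a non-high vowel → -an → *ruwoban*.
The final sound of the plural form *ruwoban* is /n/, which is a non-sibilant consonant, so the dative suffix is -a, giving *ruwobana*.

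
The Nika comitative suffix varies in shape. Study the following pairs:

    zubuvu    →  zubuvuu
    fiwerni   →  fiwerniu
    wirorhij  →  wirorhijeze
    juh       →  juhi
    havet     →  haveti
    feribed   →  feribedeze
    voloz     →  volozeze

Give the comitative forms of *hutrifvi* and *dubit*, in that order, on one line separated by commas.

hutrifviu, dubiti

Looking at the final sound of each stem: -i when the stem ends in a voiceless consonant (*juh*, *havet*); -eze when the stem ends in a voiced consonant (*wirorhij*, *feribed*, *voloz*); -u when the stem ends in a vowel (*zubuvu*, *fiwerni*).
Since the final sound of *hutrifvi* is /i/ (a vowel), it takes -u, giving *hutrifviu*.
The final sound of *dubit* is /t/, which is a voiceless consonant, so the suffix is -i, giving *dubiti*.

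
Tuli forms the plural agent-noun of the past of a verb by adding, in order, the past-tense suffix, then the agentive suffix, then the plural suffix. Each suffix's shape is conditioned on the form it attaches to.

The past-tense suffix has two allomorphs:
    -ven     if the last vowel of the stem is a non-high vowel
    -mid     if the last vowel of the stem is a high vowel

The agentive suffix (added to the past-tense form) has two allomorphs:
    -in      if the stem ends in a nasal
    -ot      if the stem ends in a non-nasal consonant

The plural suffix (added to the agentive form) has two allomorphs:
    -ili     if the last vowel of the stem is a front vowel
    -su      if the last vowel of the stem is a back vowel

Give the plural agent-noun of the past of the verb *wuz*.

The last vowel of *wuz* is /u/, which is a high vowel, so the past-tense suffix is -mid, giving *wuzmid*.
The final consonant of the past-tense form *wuzmid* is /d/, which is non-nasal, so the agentive suffix is -ot, giving *wuzmidot*.
The last vowel of the agentive form *wuzmidot* is /o/, which is a back vowel, so the plural suffix is -su, giving *wuzmidotsu*.

wuzmidotsu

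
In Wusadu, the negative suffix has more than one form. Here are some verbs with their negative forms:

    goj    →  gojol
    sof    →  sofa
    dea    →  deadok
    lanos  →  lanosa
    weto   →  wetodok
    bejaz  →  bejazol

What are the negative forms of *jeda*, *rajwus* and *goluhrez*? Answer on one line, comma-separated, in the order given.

Looking at the final sound of each stem: -a when the stem ends in a voiceless consonant (*sof*, *lanos*); -ol when the stem ends in a voiced consonant (*goj*, *bejaz*); -dok when the stem ends in a vowel (*dea*, *weto*).
*jeda* — final sound /a/ (a vowel) → -dok → *jedadok*.
Since the final sound of *rajwus* is /s/ (a voiceless consonant), it takes -a, giving *rajwusa*.
*goluhrez* — final sound /z/ (a voiced consonant) → -ol → *goluhrezol*.

jedadok, rajwusa, goluhrezol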